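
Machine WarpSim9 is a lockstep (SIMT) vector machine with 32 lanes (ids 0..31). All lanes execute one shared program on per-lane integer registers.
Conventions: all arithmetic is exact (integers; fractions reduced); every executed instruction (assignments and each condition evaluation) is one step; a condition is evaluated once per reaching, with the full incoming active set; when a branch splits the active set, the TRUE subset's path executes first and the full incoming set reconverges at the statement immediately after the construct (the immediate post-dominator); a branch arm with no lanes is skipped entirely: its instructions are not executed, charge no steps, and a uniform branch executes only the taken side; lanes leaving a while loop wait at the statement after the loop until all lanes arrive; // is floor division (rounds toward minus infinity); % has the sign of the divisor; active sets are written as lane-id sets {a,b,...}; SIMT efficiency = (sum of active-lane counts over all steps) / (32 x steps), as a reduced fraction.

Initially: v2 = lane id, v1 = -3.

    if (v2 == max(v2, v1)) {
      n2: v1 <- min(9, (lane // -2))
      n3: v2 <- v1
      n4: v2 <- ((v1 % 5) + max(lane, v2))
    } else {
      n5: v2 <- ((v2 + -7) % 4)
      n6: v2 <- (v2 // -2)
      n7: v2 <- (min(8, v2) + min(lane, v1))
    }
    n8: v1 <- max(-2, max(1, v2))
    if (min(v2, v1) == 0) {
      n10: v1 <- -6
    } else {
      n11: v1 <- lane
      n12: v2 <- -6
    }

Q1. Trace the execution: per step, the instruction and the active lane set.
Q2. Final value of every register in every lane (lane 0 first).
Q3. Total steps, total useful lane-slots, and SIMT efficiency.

step 0: eval (v2 == max(v2, v1))     {0,1,2,3,4,5,6,7,8,9,10,11,12,13,14,15,16,17,18,19,20,21,22,23,24,25,26,27,28,29,30,31}
step 1: v1 <- min(9, (lane // -2))   {0,1,2,3,4,5,6,7,8,9,10,11,12,13,14,15,16,17,18,19,20,21,22,23,24,25,26,27,28,29,30,31}
step 2: v2 <- v1                     {0,1,2,3,4,5,6,7,8,9,10,11,12,13,14,15,16,17,18,19,20,21,22,23,24,25,26,27,28,29,30,31}
step 3: v2 <- ((v1 % 5) + max(lane, v2)) {0,1,2,3,4,5,6,7,8,9,10,11,12,13,14,15,16,17,18,19,20,21,22,23,24,25,26,27,28,29,30,31}
step 4: v1 <- max(-2, max(1, v2))    {0,1,2,3,4,5,6,7,8,9,10,11,12,13,14,15,16,17,18,19,20,21,22,23,24,25,26,27,28,29,30,31}
step 5: eval (min(v2, v1) == 0)      {0,1,2,3,4,5,6,7,8,9,10,11,12,13,14,15,16,17,18,19,20,21,22,23,24,25,26,27,28,29,30,31}
step 6: v1 <- -6                     {0}
step 7: v1 <- lane                   {1,2,3,4,5,6,7,8,9,10,11,12,13,14,15,16,17,18,19,20,21,22,23,24,25,26,27,28,29,30,31}
step 8: v2 <- -6                     {1,2,3,4,5,6,7,8,9,10,11,12,13,14,15,16,17,18,19,20,21,22,23,24,25,26,27,28,29,30,31}

Answer: 9 steps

v2: 0,-6,-6,-6,-6,-6,-6,-6,-6,-6,-6,-6,-6,-6,-6,-6,-6,-6,-6,-6,-6,-6,-6,-6,-6,-6,-6,-6,-6,-6,-6,-6
v1: -6,1,2,3,4,5,6,7,8,9,10,11,12,13,14,15,16,17,18,19,20,21,22,23,24,25,26,27,28,29,30,31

steps = 9; useful = 255; efficiency = 255/288 = 85/96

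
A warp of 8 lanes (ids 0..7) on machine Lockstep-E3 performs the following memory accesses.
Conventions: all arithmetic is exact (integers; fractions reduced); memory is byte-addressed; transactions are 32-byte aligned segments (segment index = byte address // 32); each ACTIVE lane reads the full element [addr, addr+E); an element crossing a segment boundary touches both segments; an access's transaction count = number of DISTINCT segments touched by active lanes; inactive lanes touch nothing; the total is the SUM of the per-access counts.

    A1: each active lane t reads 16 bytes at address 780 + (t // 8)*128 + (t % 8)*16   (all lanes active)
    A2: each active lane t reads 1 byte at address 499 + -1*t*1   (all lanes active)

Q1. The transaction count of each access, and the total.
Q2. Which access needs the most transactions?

A1: 5 transactions
A2: 1 transaction

Answer: 5,1; total 6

Answer: A1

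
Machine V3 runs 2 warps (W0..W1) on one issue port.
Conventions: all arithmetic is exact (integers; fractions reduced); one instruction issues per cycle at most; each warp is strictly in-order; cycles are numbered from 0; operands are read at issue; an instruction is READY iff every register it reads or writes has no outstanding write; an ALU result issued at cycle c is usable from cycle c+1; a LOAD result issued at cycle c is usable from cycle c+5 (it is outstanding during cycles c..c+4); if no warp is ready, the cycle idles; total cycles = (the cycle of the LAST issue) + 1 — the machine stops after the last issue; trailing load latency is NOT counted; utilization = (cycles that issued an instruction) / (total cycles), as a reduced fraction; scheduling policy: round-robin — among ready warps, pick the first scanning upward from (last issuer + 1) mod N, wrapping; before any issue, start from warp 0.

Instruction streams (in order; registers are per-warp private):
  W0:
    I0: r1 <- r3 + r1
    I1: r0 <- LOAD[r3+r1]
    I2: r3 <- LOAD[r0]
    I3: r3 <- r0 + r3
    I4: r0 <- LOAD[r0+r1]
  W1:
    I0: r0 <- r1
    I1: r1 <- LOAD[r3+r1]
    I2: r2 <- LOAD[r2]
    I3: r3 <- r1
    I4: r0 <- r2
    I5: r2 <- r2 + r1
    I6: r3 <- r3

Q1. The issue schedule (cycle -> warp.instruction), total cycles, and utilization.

cycle 0: W0.I0
cycle 1: W1.I0
cycle 2: W0.I1
cycle 3: W1.I1
cycle 4: W1.I2
cycle 5: idle
cycle 6: idle
cycle 7: W0.I2
cycle 8: W1.I3
cycle 9: W1.I4
cycle 10: W1.I5
cycle 11: W1.I6
cycle 12: W0.I3
cycle 13: W0.I4

Answer: 14 cycles, utilization 6/7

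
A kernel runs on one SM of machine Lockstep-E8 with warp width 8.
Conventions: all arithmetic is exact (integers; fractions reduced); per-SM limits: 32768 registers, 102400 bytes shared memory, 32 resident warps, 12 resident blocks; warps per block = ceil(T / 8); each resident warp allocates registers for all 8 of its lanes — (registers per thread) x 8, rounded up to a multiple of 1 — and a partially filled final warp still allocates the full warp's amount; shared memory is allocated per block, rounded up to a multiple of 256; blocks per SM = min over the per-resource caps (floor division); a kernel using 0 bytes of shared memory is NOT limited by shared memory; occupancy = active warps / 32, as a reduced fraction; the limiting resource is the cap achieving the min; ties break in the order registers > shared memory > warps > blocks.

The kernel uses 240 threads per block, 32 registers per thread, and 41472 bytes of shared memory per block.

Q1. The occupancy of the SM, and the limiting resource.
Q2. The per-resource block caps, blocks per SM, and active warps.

Answer: occupancy 15/16, limited by warps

registers: 4 blocks
shared memory: 2 blocks
warps: 1 block
blocks: 12 blocks

Answer: 1 block, 30 active warps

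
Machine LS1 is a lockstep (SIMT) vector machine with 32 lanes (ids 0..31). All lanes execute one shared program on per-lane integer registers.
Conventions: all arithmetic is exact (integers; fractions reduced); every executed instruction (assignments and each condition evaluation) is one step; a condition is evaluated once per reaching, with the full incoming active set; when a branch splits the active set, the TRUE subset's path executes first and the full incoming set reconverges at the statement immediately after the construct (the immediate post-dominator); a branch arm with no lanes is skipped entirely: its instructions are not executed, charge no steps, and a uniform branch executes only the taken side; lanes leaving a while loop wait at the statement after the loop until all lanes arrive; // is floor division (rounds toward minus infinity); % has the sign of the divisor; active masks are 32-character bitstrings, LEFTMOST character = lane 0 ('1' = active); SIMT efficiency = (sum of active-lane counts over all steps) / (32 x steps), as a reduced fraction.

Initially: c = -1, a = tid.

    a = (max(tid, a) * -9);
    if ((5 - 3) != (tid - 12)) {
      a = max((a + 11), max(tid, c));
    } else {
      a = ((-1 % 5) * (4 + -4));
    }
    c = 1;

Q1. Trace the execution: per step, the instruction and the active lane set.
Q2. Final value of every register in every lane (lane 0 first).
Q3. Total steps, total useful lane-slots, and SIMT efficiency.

step 0: a <- (max(tid, a) * -9)      11111111111111111111111111111111
step 1: eval ((5 - 3) != (tid - 12)) 11111111111111111111111111111111
step 2: a <- max((a + 11), max(tid, c)) 11111111111111011111111111111111
step 3: a <- ((-1 % 5) * (4 + -4))   00000000000000100000000000000000
step 4: c <- 1                       11111111111111111111111111111111

Answer: 5 steps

c: 1,1,1,1,1,1,1,1,1,1,1,1,1,1,1,1,1,1,1,1,1,1,1,1,1,1,1,1,1,1,1,1
a: 11,2,2,3,4,5,6,7,8,9,10,11,12,13,0,15,16,17,18,19,20,21,22,23,24,25,26,27,28,29,30,31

steps = 5; useful = 128; efficiency = 128/160 = 4/5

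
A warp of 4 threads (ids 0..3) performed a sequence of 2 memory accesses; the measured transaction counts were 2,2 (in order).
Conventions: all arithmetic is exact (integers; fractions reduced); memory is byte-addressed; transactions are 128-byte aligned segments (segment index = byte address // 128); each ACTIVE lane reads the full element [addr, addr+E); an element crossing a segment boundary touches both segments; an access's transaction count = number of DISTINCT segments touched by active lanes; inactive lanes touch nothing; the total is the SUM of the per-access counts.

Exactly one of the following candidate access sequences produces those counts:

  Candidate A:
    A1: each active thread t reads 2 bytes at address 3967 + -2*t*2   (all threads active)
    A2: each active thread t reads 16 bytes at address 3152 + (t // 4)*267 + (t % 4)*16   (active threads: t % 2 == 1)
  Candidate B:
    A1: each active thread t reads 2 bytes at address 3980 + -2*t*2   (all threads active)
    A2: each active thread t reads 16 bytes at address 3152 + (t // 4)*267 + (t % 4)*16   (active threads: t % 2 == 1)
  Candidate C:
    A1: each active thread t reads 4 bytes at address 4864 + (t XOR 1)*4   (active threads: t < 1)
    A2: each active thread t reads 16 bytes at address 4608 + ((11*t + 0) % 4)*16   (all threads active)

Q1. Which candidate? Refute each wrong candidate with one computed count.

B: A1 gives 1 transaction, not 2
C: A1 gives 1 transaction, not 2
A: all counts match (2,2)

Answer: A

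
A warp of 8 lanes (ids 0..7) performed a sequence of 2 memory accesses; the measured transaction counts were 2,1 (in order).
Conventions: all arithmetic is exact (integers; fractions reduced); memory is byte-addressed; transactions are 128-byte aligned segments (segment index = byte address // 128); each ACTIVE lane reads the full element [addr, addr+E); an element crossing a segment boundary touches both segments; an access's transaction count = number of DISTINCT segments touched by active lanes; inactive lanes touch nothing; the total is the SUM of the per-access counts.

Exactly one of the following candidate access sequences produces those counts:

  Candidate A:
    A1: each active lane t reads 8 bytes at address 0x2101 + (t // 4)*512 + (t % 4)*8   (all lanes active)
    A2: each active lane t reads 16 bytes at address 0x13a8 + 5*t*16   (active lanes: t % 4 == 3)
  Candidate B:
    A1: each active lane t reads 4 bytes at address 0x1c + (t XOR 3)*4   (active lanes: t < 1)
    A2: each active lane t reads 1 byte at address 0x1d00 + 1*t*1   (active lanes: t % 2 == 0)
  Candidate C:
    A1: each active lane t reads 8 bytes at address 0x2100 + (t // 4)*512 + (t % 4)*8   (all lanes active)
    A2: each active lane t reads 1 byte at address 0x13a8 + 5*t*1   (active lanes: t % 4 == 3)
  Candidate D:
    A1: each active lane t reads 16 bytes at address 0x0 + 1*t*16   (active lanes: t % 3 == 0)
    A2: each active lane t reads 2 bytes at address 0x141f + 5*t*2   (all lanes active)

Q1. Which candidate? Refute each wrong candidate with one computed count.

A: A2 gives 2 transactions, not 1
B: A1 gives 1 transaction, not 2
D: A1 gives 1 transaction, not 2
C: all counts match (2,1)

Answer: C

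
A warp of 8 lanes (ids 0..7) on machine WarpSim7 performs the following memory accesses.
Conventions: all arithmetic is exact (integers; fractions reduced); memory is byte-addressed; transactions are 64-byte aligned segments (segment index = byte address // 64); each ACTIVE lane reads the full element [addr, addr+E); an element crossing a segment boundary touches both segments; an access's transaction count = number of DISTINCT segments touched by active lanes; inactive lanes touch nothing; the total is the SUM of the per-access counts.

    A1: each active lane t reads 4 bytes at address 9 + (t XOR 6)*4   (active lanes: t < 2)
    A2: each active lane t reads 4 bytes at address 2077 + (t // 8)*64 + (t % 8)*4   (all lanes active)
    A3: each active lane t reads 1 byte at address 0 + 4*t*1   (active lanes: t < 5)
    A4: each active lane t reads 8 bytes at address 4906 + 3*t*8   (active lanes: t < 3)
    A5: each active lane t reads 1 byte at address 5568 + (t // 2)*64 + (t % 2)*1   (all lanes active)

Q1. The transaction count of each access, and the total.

A1: 1 transaction
A2: 1 transaction
A3: 1 transaction
A4: 2 transactions
A5: 4 transactions

Answer: 1,1,1,2,4; total 9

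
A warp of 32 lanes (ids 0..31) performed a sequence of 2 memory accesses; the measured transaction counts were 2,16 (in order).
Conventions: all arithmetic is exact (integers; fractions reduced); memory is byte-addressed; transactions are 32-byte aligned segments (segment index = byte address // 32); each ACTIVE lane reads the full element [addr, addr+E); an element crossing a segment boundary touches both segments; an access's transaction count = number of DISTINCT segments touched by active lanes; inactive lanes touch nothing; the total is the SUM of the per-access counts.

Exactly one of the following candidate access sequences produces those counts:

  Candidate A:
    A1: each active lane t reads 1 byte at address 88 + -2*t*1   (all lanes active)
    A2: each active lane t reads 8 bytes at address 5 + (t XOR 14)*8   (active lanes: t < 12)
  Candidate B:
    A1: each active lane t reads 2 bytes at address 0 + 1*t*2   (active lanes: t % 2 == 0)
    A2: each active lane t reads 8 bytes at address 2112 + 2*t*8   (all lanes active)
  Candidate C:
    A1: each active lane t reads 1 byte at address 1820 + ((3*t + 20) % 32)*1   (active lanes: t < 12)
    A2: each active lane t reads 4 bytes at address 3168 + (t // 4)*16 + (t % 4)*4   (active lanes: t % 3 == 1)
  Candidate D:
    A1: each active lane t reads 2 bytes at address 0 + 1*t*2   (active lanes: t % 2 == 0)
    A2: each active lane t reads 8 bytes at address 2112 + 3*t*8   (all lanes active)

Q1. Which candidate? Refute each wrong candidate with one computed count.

A: A1 gives 3 transactions, not 2
C: A2 gives 4 transactions, not 16
D: A2 gives 24 transactions, not 16
B: all counts match (2,16)

Answer: B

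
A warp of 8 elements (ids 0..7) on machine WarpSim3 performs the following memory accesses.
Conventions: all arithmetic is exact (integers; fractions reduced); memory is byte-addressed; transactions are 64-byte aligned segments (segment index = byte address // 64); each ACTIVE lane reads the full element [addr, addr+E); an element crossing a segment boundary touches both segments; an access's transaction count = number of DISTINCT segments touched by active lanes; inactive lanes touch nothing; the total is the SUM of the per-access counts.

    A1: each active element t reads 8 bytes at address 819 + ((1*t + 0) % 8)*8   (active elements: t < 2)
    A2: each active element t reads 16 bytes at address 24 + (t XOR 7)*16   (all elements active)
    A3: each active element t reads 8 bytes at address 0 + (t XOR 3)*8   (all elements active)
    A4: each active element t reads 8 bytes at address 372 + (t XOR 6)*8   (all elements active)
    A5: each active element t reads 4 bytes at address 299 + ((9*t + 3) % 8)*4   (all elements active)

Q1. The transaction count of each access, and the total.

A1: 2 transactions
A2: 3 transactions
A3: 1 transaction
A4: 2 transactions
A5: 2 transactions

Answer: 2,3,1,2,2; total 10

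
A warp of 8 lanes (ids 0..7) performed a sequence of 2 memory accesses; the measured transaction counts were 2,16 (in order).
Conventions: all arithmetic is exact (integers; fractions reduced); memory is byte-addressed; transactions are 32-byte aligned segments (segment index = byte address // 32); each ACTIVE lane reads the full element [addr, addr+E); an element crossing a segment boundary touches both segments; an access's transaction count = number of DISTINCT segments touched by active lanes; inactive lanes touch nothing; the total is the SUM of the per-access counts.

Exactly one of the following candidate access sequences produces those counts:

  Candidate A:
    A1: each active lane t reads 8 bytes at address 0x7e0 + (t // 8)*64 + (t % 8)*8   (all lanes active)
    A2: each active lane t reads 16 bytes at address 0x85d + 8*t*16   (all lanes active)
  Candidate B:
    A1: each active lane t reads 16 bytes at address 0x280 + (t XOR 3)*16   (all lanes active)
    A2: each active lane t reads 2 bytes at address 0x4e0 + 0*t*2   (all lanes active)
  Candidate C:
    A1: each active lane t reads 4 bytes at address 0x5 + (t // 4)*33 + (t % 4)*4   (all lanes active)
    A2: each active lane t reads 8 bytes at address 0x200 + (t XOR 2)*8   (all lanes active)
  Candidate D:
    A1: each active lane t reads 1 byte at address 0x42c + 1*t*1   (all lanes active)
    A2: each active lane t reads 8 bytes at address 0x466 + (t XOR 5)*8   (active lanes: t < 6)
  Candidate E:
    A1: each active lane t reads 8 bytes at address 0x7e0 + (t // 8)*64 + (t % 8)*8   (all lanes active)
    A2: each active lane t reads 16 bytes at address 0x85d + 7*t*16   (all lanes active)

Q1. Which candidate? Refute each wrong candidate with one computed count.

B: A1 gives 4 transactions, not 2
C: A2 gives 2 transactions, not 16
D: A1 gives 1 transaction, not 2
E: A2 gives 12 transactions, not 16
A: all counts match (2,16)

Answer: A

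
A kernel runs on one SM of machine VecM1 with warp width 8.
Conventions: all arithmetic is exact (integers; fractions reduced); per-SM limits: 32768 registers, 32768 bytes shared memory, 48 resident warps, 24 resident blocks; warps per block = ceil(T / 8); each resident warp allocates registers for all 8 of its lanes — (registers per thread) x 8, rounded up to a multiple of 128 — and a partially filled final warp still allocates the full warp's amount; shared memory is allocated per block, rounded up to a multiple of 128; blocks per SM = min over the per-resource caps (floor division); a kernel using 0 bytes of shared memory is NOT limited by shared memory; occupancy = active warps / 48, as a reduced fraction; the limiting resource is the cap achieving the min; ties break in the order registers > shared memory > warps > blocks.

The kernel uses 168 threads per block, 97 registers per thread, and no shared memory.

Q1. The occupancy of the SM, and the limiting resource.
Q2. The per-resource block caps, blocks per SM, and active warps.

Answer: occupancy 7/16, limited by registers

registers: 1 block
shared memory: no limit (kernel uses none)
warps: 2 blocks
blocks: 24 blocks

Answer: 1 block, 21 active warps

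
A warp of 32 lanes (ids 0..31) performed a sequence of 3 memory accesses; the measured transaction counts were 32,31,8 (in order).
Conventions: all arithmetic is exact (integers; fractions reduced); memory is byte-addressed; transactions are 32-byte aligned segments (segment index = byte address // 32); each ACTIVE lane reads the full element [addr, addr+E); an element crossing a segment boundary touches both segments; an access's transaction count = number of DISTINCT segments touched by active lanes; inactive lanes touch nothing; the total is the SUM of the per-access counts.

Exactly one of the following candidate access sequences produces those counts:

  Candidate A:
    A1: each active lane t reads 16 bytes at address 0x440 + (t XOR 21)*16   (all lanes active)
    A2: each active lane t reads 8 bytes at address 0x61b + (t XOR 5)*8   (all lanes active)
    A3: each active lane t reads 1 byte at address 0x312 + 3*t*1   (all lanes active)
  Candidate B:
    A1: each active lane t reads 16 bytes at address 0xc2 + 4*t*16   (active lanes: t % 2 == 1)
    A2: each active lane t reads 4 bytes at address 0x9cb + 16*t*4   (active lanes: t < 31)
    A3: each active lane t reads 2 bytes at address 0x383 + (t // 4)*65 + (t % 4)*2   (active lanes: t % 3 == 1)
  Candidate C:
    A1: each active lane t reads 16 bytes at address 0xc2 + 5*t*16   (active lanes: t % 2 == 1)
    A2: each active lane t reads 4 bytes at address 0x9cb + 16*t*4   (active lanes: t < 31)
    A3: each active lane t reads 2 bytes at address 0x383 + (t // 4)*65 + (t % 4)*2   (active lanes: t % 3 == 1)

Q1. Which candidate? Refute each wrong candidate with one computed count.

A: A1 gives 16 transactions, not 32
B: A1 gives 16 transactions, not 32
C: all counts match (32,31,8)

Answer: C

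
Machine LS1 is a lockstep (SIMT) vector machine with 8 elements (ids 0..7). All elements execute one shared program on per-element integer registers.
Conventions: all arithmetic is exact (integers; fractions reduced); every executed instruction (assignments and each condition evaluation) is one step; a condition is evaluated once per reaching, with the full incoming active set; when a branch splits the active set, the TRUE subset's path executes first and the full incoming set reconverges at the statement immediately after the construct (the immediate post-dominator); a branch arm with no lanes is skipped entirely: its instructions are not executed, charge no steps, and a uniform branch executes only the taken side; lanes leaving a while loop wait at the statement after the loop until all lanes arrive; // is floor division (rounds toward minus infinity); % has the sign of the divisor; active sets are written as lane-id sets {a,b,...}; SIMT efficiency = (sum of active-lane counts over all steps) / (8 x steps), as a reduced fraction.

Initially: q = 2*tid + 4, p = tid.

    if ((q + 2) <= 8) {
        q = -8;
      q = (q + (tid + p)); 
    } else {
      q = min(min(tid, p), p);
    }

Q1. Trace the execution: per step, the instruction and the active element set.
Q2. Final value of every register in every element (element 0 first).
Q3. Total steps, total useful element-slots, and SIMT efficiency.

step 0: eval ((q + 2) <= 8)          {0,1,2,3,4,5,6,7}
step 1: q <- -8                      {0,1}
step 2: q <- (q + (tid + p))         {0,1}
step 3: q <- min(min(tid, p), p)     {2,3,4,5,6,7}

Answer: 4 steps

q: -8,-6,2,3,4,5,6,7
p: 0,1,2,3,4,5,6,7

steps = 4; useful = 18; efficiency = 18/32 = 9/16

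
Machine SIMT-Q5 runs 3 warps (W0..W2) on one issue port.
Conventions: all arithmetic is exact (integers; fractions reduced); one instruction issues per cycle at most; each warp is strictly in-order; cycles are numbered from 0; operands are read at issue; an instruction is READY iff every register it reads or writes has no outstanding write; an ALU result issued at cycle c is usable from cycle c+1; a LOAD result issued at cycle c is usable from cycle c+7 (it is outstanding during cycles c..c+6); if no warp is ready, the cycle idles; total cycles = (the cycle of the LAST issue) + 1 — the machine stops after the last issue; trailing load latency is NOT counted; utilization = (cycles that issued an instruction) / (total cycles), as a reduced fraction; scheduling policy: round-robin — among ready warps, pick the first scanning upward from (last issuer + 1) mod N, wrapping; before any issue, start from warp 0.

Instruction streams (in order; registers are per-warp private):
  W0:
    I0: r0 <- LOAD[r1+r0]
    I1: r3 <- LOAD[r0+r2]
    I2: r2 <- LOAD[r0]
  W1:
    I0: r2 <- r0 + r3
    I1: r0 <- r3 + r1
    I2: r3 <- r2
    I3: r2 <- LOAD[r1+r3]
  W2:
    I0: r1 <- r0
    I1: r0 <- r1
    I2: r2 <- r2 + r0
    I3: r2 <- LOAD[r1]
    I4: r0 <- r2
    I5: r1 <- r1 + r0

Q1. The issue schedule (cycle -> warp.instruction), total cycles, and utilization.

cycle 0: W0.I0
cycle 1: W1.I0
cycle 2: W2.I0
cycle 3: W1.I1
cycle 4: W2.I1
cycle 5: W1.I2
cycle 6: W2.I2
cycle 7: W0.I1
cycle 8: W1.I3
cycle 9: W2.I3
cycle 10: W0.I2
cycle 11: idle
cycle 12: idle
cycle 13: idle
cycle 14: idle
cycle 15: idle
cycle 16: W2.I4
cycle 17: W2.I5

Answer: 18 cycles, utilization 13/18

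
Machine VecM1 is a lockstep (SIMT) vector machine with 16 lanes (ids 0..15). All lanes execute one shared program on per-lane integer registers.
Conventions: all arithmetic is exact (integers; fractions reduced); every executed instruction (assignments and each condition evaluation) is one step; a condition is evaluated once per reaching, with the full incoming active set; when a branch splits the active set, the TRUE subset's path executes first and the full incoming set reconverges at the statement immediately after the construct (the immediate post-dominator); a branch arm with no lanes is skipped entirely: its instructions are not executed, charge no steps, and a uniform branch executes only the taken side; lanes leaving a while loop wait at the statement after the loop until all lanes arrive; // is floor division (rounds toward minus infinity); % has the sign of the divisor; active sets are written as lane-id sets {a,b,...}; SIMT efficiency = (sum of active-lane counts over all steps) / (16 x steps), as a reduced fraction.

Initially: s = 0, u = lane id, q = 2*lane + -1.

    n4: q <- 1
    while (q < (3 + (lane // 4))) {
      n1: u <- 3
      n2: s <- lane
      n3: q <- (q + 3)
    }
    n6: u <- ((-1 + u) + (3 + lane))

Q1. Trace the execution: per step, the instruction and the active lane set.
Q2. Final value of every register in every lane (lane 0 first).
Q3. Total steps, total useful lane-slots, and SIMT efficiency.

step 0: q <- 1                       {0,1,2,3,4,5,6,7,8,9,10,11,12,13,14,15}
step 1: eval (q < (3 + (lane // 4))) {0,1,2,3,4,5,6,7,8,9,10,11,12,13,14,15}
step 2: u <- 3                       {0,1,2,3,4,5,6,7,8,9,10,11,12,13,14,15}
step 3: s <- lane                    {0,1,2,3,4,5,6,7,8,9,10,11,12,13,14,15}
step 4: q <- (q + 3)                 {0,1,2,3,4,5,6,7,8,9,10,11,12,13,14,15}
step 5: eval (q < (3 + (lane // 4))) {0,1,2,3,4,5,6,7,8,9,10,11,12,13,14,15}
step 6: u <- 3                       {8,9,10,11,12,13,14,15}
step 7: s <- lane                    {8,9,10,11,12,13,14,15}
step 8: q <- (q + 3)                 {8,9,10,11,12,13,14,15}
step 9: eval (q < (3 + (lane // 4))) {8,9,10,11,12,13,14,15}
step 10: u <- ((-1 + u) + (3 + lane)) {0,1,2,3,4,5,6,7,8,9,10,11,12,13,14,15}

Answer: 11 steps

s: 0,1,2,3,4,5,6,7,8,9,10,11,12,13,14,15
u: 5,6,7,8,9,10,11,12,13,14,15,16,17,18,19,20
q: 4,4,4,4,4,4,4,4,7,7,7,7,7,7,7,7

steps = 11; useful = 144; efficiency = 144/176 = 9/11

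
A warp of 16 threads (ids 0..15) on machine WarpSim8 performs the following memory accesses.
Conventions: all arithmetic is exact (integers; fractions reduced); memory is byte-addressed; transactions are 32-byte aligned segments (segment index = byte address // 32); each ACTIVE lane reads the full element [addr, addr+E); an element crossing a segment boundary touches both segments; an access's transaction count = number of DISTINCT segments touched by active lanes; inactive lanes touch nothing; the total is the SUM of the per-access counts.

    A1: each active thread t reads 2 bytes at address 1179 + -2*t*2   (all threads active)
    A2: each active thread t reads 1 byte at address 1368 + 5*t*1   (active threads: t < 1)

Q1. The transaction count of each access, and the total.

A1: 3 transactions
A2: 1 transaction

Answer: 3,1; total 4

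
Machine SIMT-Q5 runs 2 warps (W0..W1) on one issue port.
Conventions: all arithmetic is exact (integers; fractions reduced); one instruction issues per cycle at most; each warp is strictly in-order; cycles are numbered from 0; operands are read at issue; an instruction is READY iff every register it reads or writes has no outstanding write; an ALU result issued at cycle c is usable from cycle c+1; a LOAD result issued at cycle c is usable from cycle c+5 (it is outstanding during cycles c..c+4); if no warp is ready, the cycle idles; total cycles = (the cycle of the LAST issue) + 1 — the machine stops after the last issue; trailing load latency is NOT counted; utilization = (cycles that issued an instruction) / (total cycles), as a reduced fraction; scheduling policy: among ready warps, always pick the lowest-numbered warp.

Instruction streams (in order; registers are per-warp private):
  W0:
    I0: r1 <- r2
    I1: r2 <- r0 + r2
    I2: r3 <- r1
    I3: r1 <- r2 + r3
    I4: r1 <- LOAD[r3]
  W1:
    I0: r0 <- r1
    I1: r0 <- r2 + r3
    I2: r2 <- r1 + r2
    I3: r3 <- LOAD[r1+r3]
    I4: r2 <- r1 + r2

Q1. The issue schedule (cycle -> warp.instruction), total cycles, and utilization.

cycle 0: W0.I0
cycle 1: W0.I1
cycle 2: W0.I2
cycle 3: W0.I3
cycle 4: W0.I4
cycle 5: W1.I0
cycle 6: W1.I1
cycle 7: W1.I2
cycle 8: W1.I3
cycle 9: W1.I4

Answer: 10 cycles, utilization 1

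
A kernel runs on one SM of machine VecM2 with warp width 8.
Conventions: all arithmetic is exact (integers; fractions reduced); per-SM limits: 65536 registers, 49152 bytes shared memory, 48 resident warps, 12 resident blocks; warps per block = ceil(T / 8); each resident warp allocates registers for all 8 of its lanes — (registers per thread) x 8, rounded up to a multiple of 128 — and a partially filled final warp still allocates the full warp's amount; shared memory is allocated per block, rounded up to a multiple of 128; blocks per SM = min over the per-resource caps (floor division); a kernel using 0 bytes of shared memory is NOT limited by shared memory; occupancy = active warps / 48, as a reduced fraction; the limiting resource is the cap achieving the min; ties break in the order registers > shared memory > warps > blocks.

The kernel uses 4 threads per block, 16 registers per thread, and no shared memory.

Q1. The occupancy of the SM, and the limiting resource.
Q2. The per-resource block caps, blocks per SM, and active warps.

Answer: occupancy 1/4, limited by blocks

registers: 512 blocks
shared memory: no limit (kernel uses none)
warps: 48 blocks
blocks: 12 blocks

Answer: 12 blocks, 12 active warps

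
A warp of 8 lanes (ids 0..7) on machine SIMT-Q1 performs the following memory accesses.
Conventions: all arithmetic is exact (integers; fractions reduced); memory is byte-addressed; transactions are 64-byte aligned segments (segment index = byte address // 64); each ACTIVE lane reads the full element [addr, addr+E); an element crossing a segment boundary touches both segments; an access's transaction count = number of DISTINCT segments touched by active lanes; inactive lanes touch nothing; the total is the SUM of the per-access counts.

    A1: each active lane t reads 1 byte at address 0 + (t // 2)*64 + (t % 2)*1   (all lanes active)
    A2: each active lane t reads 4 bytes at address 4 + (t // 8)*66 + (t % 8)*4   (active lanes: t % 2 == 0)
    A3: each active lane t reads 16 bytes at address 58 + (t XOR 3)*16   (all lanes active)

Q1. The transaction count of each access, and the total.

A1: 4 transactions
A2: 1 transaction
A3: 3 transactions

Answer: 4,1,3; total 8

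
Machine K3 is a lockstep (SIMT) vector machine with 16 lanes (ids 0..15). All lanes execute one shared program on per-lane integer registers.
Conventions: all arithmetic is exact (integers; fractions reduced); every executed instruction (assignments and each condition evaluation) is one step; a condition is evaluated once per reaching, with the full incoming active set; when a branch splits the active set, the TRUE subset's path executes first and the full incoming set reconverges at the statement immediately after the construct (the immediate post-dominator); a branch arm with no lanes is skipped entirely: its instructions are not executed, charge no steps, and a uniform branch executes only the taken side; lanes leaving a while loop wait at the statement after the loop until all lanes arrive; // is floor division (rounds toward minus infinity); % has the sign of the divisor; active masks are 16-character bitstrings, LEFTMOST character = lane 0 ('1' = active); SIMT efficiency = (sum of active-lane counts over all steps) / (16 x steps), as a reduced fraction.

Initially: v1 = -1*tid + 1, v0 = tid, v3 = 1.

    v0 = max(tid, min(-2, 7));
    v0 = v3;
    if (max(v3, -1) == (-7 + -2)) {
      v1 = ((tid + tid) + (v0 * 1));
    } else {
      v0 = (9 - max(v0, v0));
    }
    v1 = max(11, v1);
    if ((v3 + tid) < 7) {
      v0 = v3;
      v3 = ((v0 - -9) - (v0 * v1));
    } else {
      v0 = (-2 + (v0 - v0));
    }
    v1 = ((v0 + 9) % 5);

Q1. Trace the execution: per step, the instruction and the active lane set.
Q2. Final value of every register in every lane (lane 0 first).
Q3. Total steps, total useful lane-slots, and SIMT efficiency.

step 0: v0 <- max(tid, min(-2, 7))   1111111111111111
step 1: v0 <- v3                     1111111111111111
step 2: eval (max(v3, -1) == (-7 + -2)) 1111111111111111
step 3: v0 <- (9 - max(v0, v0))      1111111111111111
step 4: v1 <- max(11, v1)            1111111111111111
step 5: eval ((v3 + tid) < 7)        1111111111111111
step 6: v0 <- v3                     1111110000000000
step 7: v3 <- ((v0 - -9) - (v0 * v1)) 1111110000000000
step 8: v0 <- (-2 + (v0 - v0))       0000001111111111
step 9: v1 <- ((v0 + 9) % 5)         1111111111111111

Answer: 10 steps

v1: 0,0,0,0,0,0,2,2,2,2,2,2,2,2,2,2
v0: 1,1,1,1,1,1,-2,-2,-2,-2,-2,-2,-2,-2,-2,-2
v3: -1,-1,-1,-1,-1,-1,1,1,1,1,1,1,1,1,1,1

steps = 10; useful = 134; efficiency = 134/160 = 67/80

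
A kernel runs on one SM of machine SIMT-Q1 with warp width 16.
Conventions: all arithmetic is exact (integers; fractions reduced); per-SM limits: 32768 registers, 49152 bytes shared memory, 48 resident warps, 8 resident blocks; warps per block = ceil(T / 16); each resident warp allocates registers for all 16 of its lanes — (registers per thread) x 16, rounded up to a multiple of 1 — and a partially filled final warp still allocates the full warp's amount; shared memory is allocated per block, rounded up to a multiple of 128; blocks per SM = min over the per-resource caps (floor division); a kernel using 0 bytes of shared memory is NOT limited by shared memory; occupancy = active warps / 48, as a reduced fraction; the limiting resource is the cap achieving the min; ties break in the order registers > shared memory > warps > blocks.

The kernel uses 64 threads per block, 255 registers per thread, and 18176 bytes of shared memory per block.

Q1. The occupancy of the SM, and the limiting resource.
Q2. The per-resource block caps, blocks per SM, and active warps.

Answer: occupancy 1/6, limited by registers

registers: 2 blocks
shared memory: 2 blocks
warps: 12 blocks
blocks: 8 blocks

Answer: 2 blocks, 8 active warps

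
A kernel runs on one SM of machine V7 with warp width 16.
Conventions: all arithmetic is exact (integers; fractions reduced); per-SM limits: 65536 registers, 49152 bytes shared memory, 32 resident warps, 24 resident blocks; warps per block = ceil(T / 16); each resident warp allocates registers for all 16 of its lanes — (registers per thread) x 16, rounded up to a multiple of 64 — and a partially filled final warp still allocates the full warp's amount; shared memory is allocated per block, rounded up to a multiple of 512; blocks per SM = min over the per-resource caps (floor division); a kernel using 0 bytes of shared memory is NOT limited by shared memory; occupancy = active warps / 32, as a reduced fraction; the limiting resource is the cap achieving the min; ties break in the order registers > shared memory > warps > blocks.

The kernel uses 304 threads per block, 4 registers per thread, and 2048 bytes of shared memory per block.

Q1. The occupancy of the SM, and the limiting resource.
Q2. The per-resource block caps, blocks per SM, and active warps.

Answer: occupancy 19/32, limited by warps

registers: 53 blocks
shared memory: 24 blocks
warps: 1 block
blocks: 24 blocks

Answer: 1 block, 19 active warps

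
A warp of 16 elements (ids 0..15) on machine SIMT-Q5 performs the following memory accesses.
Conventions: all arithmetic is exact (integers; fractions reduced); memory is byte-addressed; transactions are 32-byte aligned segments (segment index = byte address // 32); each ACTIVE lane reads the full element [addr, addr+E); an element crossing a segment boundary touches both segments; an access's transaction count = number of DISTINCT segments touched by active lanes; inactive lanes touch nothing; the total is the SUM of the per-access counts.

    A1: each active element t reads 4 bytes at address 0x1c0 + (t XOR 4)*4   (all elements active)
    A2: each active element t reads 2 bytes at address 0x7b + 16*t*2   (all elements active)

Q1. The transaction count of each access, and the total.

A1: 2 transactions
A2: 16 transactions

Answer: 2,16; total 18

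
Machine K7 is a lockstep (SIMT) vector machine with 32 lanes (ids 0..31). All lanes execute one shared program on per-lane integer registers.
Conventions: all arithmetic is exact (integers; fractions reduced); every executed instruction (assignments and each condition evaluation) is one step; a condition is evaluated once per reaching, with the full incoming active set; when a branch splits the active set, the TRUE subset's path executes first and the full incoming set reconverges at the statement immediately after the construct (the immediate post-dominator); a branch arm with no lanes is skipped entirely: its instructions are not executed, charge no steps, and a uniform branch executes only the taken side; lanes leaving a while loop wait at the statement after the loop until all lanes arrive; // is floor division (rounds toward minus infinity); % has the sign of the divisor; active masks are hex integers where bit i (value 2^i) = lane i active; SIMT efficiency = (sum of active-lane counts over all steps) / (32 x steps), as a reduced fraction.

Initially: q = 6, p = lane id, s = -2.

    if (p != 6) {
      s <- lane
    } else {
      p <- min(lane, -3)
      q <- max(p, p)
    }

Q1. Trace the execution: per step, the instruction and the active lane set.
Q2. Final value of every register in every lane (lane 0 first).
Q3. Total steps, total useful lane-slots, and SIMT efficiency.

step 0: eval (p != 6)                0xffffffff
step 1: s <- lane                    0xffffffbf
step 2: p <- min(lane, -3)           0x00000040
step 3: q <- max(p, p)               0x00000040

Answer: 4 steps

q: 6,6,6,6,6,6,-3,6,6,6,6,6,6,6,6,6,6,6,6,6,6,6,6,6,6,6,6,6,6,6,6,6
p: 0,1,2,3,4,5,-3,7,8,9,10,11,12,13,14,15,16,17,18,19,20,21,22,23,24,25,26,27,28,29,30,31
s: 0,1,2,3,4,5,-2,7,8,9,10,11,12,13,14,15,16,17,18,19,20,21,22,23,24,25,26,27,28,29,30,31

steps = 4; useful = 65; efficiency = 65/128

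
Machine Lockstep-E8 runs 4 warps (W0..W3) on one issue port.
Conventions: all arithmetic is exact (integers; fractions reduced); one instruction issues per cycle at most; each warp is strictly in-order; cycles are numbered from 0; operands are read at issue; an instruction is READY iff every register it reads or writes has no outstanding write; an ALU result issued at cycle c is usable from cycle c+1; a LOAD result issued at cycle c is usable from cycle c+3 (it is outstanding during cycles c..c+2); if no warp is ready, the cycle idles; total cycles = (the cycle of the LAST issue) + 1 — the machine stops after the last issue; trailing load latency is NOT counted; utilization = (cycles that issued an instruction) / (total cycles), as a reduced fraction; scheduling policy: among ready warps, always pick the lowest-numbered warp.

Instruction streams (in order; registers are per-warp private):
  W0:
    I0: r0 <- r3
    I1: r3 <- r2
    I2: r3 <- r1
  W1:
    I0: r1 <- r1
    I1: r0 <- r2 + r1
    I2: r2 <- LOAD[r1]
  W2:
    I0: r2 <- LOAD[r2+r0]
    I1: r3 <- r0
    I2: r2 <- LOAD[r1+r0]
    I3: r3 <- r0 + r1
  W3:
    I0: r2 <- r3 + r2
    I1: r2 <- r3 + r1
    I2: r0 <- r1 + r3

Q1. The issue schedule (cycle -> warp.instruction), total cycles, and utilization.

cycle 0: W0.I0
cycle 1: W0.I1
cycle 2: W0.I2
cycle 3: W1.I0
cycle 4: W1.I1
cycle 5: W1.I2
cycle 6: W2.I0
cycle 7: W2.I1
cycle 8: W3.I0
cycle 9: W2.I2
cycle 10: W2.I3
cycle 11: W3.I1
cycle 12: W3.I2

Answer: 13 cycles, utilization 1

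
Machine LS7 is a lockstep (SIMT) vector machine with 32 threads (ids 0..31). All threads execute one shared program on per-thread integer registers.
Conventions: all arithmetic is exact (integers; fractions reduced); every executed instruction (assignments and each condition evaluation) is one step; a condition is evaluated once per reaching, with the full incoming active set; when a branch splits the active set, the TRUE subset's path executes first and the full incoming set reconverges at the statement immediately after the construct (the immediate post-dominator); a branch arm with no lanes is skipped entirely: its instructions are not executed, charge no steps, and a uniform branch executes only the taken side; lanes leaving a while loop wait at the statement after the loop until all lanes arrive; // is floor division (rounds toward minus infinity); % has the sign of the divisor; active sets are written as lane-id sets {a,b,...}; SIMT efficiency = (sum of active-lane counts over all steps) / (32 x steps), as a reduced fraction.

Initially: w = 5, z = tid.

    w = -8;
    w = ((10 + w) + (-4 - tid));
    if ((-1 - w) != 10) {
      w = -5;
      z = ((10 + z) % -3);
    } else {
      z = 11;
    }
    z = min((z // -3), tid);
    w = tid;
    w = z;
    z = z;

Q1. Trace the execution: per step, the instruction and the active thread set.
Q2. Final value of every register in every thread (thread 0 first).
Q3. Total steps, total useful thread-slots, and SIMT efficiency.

step 0: w <- -8                      {0,1,2,3,4,5,6,7,8,9,10,11,12,13,14,15,16,17,18,19,20,21,22,23,24,25,26,27,28,29,30,31}
step 1: w <- ((10 + w) + (-4 - tid)) {0,1,2,3,4,5,6,7,8,9,10,11,12,13,14,15,16,17,18,19,20,21,22,23,24,25,26,27,28,29,30,31}
step 2: eval ((-1 - w) != 10)        {0,1,2,3,4,5,6,7,8,9,10,11,12,13,14,15,16,17,18,19,20,21,22,23,24,25,26,27,28,29,30,31}
step 3: w <- -5                      {0,1,2,3,4,5,6,7,8,10,11,12,13,14,15,16,17,18,19,20,21,22,23,24,25,26,27,28,29,30,31}
step 4: z <- ((10 + z) % -3)         {0,1,2,3,4,5,6,7,8,10,11,12,13,14,15,16,17,18,19,20,21,22,23,24,25,26,27,28,29,30,31}
step 5: z <- 11                      {9}
step 6: z <- min((z // -3), tid)     {0,1,2,3,4,5,6,7,8,9,10,11,12,13,14,15,16,17,18,19,20,21,22,23,24,25,26,27,28,29,30,31}
step 7: w <- tid                     {0,1,2,3,4,5,6,7,8,9,10,11,12,13,14,15,16,17,18,19,20,21,22,23,24,25,26,27,28,29,30,31}
step 8: w <- z                       {0,1,2,3,4,5,6,7,8,9,10,11,12,13,14,15,16,17,18,19,20,21,22,23,24,25,26,27,28,29,30,31}
step 9: z <- z                       {0,1,2,3,4,5,6,7,8,9,10,11,12,13,14,15,16,17,18,19,20,21,22,23,24,25,26,27,28,29,30,31}

Answer: 10 steps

w: 0,0,0,0,0,0,0,0,0,-4,0,0,0,0,0,0,0,0,0,0,0,0,0,0,0,0,0,0,0,0,0,0
z: 0,0,0,0,0,0,0,0,0,-4,0,0,0,0,0,0,0,0,0,0,0,0,0,0,0,0,0,0,0,0,0,0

steps = 10; useful = 287; efficiency = 287/320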